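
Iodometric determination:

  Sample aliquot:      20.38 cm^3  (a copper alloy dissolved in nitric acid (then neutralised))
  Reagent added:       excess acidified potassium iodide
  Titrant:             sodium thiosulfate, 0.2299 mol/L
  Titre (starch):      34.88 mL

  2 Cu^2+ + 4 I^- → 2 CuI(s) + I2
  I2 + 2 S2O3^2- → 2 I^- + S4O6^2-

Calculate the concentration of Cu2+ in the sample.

n(S2O3^2-) = 0.03488 × 0.2299 = 8.019 × 10^-3 mol
n(I2) = n(S2O3^2-)/2 = 4.009 × 10^-3 mol
From the 2:1 ratio, n(Cu2+) in the aliquot = 2/1 × 4.009 × 10^-3 = 8.019 × 10^-3 mol
[Cu2+] = 8.019 × 10^-3 / 0.02038 = 0.3935 mol/L

0.3935 mol/L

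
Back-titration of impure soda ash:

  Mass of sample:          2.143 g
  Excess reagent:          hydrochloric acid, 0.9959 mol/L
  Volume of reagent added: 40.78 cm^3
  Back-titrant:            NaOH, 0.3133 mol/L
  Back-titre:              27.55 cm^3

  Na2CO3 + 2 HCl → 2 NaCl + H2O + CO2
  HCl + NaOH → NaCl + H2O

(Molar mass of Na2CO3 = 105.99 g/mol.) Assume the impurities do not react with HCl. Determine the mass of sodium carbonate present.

n(HCl) added = 0.04078 × 0.9959 = 0.04061 mol
n(NaOH) used in back-titration = 0.02755 × 0.3133 = 8.631 × 10^-3 mol
n(HCl) left over = 8.631 × 10^-3 mol (1:1 ratio)
n(HCl) consumed by analyte = 0.04061 − 8.631 × 10^-3 = 0.03198 mol
From the 1:2 ratio, n(Na2CO3) = 1/2 × 0.03198 = 0.01599 mol
mass of Na2CO3 = 0.01599 × 105.99 = 1.695 g

1.695 g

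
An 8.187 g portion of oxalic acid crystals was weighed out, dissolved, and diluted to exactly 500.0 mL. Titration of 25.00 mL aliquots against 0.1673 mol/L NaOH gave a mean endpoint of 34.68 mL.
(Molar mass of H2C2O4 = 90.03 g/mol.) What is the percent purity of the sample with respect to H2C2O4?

63.80 %

H2C2O4 + 2 NaOH → Na2C2O4 + 2 H2O
n(NaOH) per titration = 0.03468 × 0.1673 = 5.802 × 10^-3 mol
From the 1:2 ratio, n(H2C2O4) in each aliquot = 1/2 × 5.802 × 10^-3 = 2.901 × 10^-3 mol
n(H2C2O4) in the whole flask = 2.901 × 10^-3 × 500.0/25.00 = 0.05802 mol
mass of H2C2O4 = 0.05802 × 90.03 = 5.224 g
% H2C2O4 = 5.224 / 8.187 × 100 = 63.80 %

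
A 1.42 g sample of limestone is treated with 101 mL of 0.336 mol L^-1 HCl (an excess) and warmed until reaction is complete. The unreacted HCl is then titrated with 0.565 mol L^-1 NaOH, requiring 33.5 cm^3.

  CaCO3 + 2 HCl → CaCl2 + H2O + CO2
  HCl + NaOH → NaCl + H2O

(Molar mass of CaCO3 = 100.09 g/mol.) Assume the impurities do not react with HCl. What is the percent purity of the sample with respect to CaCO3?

52.9 %

n(HCl) added = 0.101 × 0.336 = 0.0339 mol
n(NaOH) used in back-titration = 0.0335 × 0.565 = 0.0189 mol
n(HCl) left over = 0.0189 mol (1:1 ratio)
n(HCl) consumed by analyte = 0.0339 − 0.0189 = 0.0150 mol
From the 1:2 ratio, n(CaCO3) = 1/2 × 0.0150 = 7.50 × 10^-3 mol
mass of CaCO3 = 7.50 × 10^-3 × 100.09 = 0.751 g
% CaCO3 = 0.751 / 1.42 × 100 = 52.9 %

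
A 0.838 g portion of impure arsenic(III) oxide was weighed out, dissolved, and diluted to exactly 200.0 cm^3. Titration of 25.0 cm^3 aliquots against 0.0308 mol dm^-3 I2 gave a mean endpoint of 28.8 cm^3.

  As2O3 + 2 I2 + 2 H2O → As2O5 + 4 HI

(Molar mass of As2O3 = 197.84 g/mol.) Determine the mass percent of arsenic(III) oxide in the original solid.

83.8 %

n(I2) per titration = 0.0288 × 0.0308 = 8.87 × 10^-4 mol
From the 1:2 ratio, n(As2O3) in each aliquot = 1/2 × 8.87 × 10^-4 = 4.44 × 10^-4 mol
n(As2O3) in the whole flask = 4.44 × 10^-4 × 200.0/25.0 = 3.55 × 10^-3 mol
mass of As2O3 = 3.55 × 10^-3 × 197.84 = 0.702 g
% As2O3 = 0.702 / 0.838 × 100 = 83.8 %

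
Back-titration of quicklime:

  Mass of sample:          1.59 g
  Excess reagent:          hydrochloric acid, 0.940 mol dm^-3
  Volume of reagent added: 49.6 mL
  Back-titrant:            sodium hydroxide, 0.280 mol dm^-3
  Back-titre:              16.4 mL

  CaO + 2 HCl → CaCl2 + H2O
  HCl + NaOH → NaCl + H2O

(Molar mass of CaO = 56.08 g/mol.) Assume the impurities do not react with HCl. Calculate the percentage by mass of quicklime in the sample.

n(HCl) added = 0.0496 × 0.940 = 0.0466 mol
n(NaOH) used in back-titration = 0.0164 × 0.280 = 4.59 × 10^-3 mol
n(HCl) left over = 4.59 × 10^-3 mol (1:1 ratio)
n(HCl) consumed by analyte = 0.0466 − 4.59 × 10^-3 = 0.0420 mol
From the 1:2 ratio, n(CaO) = 1/2 × 0.0420 = 0.0210 mol
mass of CaO = 0.0210 × 56.08 = 1.18 g
% CaO = 1.18 / 1.59 × 100 = 74.1 %

74.1 %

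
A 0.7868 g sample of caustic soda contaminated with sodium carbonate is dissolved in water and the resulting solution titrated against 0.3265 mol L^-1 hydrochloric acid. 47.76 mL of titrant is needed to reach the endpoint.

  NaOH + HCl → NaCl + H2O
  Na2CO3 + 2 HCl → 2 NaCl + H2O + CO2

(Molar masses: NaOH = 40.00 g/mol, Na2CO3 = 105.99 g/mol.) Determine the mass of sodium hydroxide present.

n(HCl) = 0.04776 × 0.3265 = 0.01559 mol
Let x = n(NaOH), y = n(Na2CO3).
Titrant: 1x + 2y = 0.01559;  mass: 40.00x + 105.99y = 0.7868
Solving, x = 3.046 × 10^-3 mol, y = 6.274 × 10^-3 mol
mass of NaOH = 3.046 × 10^-3 × 40.00 = 0.1218 g

0.1218 g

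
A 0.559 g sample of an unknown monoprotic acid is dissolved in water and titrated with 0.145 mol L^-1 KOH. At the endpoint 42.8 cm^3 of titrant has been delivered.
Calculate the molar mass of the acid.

90.1 g/mol

n(KOH) = 0.0428 L × 0.145 mol/L = 6.21 × 10^-3 mol
n(HA) = 6.21 × 10^-3 mol (1:1 ratio)
M = m / n = 0.559 g / 6.21 × 10^-3 mol = 90.1 g/mol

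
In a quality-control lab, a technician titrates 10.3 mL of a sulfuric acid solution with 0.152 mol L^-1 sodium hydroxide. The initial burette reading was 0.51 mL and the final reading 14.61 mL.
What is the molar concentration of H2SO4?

0.104 mol/L

H2SO4 + 2 NaOH → Na2SO4 + 2 H2O
n(NaOH) = 0.0141 L × 0.152 mol/L = 2.14 × 10^-3 mol
From the 1:2 mole ratio, n(H2SO4) = 1/2 × 2.14 × 10^-3 = 1.07 × 10^-3 mol
[H2SO4] = 1.07 × 10^-3 mol / 0.0103 L = 0.104 mol/L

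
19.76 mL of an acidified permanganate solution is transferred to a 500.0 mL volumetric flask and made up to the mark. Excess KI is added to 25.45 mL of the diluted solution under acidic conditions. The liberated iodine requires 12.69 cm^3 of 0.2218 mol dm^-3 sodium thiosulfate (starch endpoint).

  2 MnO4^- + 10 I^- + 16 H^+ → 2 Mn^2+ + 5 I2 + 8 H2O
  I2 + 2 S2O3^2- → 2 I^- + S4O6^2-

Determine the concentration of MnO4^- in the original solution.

0.5597 mol/L

n(S2O3^2-) = 0.01269 × 0.2218 = 2.815 × 10^-3 mol
n(I2) = n(S2O3^2-)/2 = 1.407 × 10^-3 mol
From the 2:5 ratio, n(MnO4^-) in the aliquot = 2/5 × 1.407 × 10^-3 = 5.629 × 10^-4 mol
[MnO4^-]_dilute = 5.629 × 10^-4 / 0.02545 = 0.02212 mol/L
[MnO4^-]_original = 0.02212 × 500.0/19.76 = 0.5597 mol/L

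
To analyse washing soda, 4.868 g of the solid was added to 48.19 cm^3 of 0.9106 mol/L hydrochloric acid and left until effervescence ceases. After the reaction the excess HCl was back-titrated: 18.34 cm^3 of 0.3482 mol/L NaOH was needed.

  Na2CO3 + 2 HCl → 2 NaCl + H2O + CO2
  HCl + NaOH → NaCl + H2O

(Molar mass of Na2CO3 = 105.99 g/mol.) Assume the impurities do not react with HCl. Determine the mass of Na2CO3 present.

n(HCl) added = 0.04819 × 0.9106 = 0.04388 mol
n(NaOH) used in back-titration = 0.01834 × 0.3482 = 6.386 × 10^-3 mol
n(HCl) left over = 6.386 × 10^-3 mol (1:1 ratio)
n(HCl) consumed by analyte = 0.04388 − 6.386 × 10^-3 = 0.03750 mol
From the 1:2 ratio, n(Na2CO3) = 1/2 × 0.03750 = 0.01875 mol
mass of Na2CO3 = 0.01875 × 105.99 = 1.987 g

1.987 g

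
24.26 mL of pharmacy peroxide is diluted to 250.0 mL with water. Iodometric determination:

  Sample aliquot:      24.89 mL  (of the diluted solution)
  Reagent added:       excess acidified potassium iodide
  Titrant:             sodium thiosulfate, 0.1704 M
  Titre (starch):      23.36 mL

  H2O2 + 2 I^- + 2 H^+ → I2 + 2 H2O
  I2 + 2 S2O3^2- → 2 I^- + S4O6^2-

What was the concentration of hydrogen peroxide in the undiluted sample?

n(S2O3^2-) = 0.02336 × 0.1704 = 3.981 × 10^-3 mol
n(I2) = n(S2O3^2-)/2 = 1.990 × 10^-3 mol
n(H2O2) in the aliquot = 1.990 × 10^-3 mol (1:1 ratio)
[H2O2]_dilute = 1.990 × 10^-3 / 0.02489 = 0.07996 mol/L
[H2O2]_original = 0.07996 × 250.0/24.26 = 0.8240 mol/L

0.8240 M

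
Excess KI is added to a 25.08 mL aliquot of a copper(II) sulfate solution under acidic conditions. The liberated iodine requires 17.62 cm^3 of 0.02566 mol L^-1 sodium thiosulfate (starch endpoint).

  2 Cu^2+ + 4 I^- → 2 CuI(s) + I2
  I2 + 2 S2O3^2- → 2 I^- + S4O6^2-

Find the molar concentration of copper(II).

0.01803 mol/L

n(S2O3^2-) = 0.01762 × 0.02566 = 4.521 × 10^-4 mol
n(I2) = n(S2O3^2-)/2 = 2.261 × 10^-4 mol
From the 2:1 ratio, n(Cu2+) in the aliquot = 2/1 × 2.261 × 10^-4 = 4.521 × 10^-4 mol
[Cu2+] = 4.521 × 10^-4 / 0.02508 = 0.01803 mol/L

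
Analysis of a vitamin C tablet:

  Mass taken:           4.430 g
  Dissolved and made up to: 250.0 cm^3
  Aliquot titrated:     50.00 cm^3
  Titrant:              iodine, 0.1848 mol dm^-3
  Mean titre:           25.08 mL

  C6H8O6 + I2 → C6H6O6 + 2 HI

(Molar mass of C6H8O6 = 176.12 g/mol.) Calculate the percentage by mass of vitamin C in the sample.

92.13 %

n(I2) per titration = 0.02508 × 0.1848 = 4.635 × 10^-3 mol
n(C6H8O6) in each aliquot = 4.635 × 10^-3 mol (1:1 ratio)
n(C6H8O6) in the whole flask = 4.635 × 10^-3 × 250.0/50.00 = 0.02317 mol
mass of C6H8O6 = 0.02317 × 176.12 = 4.081 g
% C6H8O6 = 4.081 / 4.430 × 100 = 92.13 %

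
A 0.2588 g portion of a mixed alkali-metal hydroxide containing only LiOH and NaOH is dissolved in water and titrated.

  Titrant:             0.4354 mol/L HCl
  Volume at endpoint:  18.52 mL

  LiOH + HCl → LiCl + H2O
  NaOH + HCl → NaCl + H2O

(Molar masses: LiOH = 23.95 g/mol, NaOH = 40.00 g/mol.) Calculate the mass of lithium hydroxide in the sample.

n(HCl) = 0.01852 × 0.4354 = 8.064 × 10^-3 mol
Let x = n(LiOH), y = n(NaOH).
Titrant: 1x + 1y = 8.064 × 10^-3;  mass: 23.95x + 40.00y = 0.2588
Solving, x = 3.972 × 10^-3 mol, y = 4.092 × 10^-3 mol
mass of LiOH = 3.972 × 10^-3 × 23.95 = 0.09512 g

0.09512 g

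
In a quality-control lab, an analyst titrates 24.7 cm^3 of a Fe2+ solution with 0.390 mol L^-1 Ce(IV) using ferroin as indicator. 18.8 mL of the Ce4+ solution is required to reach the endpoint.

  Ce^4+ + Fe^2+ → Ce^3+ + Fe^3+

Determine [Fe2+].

0.297 mol/L

n(Ce4+) = 0.0188 L × 0.390 mol/L = 7.33 × 10^-3 mol
n(Fe2+) = 7.33 × 10^-3 mol (1:1 mole ratio)
[Fe2+] = 7.33 × 10^-3 mol / 0.0247 L = 0.297 mol/L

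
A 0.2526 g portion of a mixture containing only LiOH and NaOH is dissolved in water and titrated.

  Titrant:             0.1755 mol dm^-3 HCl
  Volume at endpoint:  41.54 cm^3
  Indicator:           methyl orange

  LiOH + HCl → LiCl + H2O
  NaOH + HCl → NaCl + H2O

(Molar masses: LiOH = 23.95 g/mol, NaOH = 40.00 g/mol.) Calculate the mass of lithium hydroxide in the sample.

0.05821 g

n(HCl) = 0.04154 × 0.1755 = 7.290 × 10^-3 mol
Let x = n(LiOH), y = n(NaOH).
Titrant: 1x + 1y = 7.290 × 10^-3;  mass: 23.95x + 40.00y = 0.2526
Solving, x = 2.431 × 10^-3 mol, y = 4.860 × 10^-3 mol
mass of LiOH = 2.431 × 10^-3 × 23.95 = 0.05821 g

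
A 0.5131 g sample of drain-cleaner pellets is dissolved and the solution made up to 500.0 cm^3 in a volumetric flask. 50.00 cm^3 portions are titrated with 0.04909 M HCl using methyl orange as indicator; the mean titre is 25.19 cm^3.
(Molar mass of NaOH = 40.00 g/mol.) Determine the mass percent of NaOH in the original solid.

NaOH + HCl → NaCl + H2O
n(HCl) per titration = 0.02519 × 0.04909 = 1.237 × 10^-3 mol
n(NaOH) in each aliquot = 1.237 × 10^-3 mol (1:1 ratio)
n(NaOH) in the whole flask = 1.237 × 10^-3 × 500.0/50.00 = 0.01237 mol
mass of NaOH = 0.01237 × 40.00 = 0.4946 g
% NaOH = 0.4946 / 0.5131 × 100 = 96.40 %

96.40 %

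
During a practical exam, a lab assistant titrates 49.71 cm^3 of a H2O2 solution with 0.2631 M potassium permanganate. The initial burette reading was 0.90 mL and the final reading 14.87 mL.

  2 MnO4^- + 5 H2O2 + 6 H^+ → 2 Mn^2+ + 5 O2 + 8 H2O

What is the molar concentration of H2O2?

0.1848 M

n(KMnO4) = 0.01397 L × 0.2631 mol/L = 3.676 × 10^-3 mol
From the 5:2 mole ratio, n(H2O2) = 5/2 × 3.676 × 10^-3 = 9.189 × 10^-3 mol
[H2O2] = 9.189 × 10^-3 mol / 0.04971 L = 0.1848 mol/L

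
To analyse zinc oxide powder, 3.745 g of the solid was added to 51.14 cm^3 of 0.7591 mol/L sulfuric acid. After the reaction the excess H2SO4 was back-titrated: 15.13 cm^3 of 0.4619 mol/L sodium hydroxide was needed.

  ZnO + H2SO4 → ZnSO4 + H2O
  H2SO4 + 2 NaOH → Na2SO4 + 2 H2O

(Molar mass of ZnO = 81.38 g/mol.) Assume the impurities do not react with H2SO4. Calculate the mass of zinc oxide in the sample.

2.875 g

n(H2SO4) added = 0.05114 × 0.7591 = 0.03882 mol
n(NaOH) used in back-titration = 0.01513 × 0.4619 = 6.989 × 10^-3 mol
From the 1:2 ratio, n(H2SO4) left over = 1/2 × 6.989 × 10^-3 = 3.494 × 10^-3 mol
n(H2SO4) consumed by analyte = 0.03882 − 3.494 × 10^-3 = 0.03533 mol
n(ZnO) = 0.03533 mol (1:1 ratio)
mass of ZnO = 0.03533 × 81.38 = 2.875 g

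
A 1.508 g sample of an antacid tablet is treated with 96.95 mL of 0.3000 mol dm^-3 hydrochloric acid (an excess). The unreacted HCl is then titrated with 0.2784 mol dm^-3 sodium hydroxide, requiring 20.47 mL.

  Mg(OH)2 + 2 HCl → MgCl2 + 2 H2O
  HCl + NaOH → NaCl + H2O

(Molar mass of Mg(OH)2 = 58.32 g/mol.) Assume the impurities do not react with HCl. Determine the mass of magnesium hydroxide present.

0.6819 g

n(HCl) added = 0.09695 × 0.3000 = 0.02908 mol
n(NaOH) used in back-titration = 0.02047 × 0.2784 = 5.699 × 10^-3 mol
n(HCl) left over = 5.699 × 10^-3 mol (1:1 ratio)
n(HCl) consumed by analyte = 0.02908 − 5.699 × 10^-3 = 0.02339 mol
From the 1:2 ratio, n(Mg(OH)2) = 1/2 × 0.02339 = 0.01169 mol
mass of Mg(OH)2 = 0.01169 × 58.32 = 0.6819 g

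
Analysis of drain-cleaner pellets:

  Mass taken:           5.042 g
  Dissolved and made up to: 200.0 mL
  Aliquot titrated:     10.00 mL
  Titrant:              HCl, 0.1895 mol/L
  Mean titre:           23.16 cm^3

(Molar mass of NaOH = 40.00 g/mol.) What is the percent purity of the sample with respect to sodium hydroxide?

69.64 %

NaOH + HCl → NaCl + H2O
n(HCl) per titration = 0.02316 × 0.1895 = 4.389 × 10^-3 mol
n(NaOH) in each aliquot = 4.389 × 10^-3 mol (1:1 ratio)
n(NaOH) in the whole flask = 4.389 × 10^-3 × 200.0/10.00 = 0.08778 mol
mass of NaOH = 0.08778 × 40.00 = 3.511 g
% NaOH = 3.511 / 5.042 × 100 = 69.64 %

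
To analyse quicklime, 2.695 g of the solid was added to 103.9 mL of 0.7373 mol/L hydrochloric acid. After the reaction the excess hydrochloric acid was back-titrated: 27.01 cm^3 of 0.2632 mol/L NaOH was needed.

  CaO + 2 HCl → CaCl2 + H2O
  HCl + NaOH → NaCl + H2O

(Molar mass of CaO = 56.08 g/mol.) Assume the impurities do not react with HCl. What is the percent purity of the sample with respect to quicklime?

n(HCl) added = 0.1039 × 0.7373 = 0.07661 mol
n(NaOH) used in back-titration = 0.02701 × 0.2632 = 7.109 × 10^-3 mol
n(HCl) left over = 7.109 × 10^-3 mol (1:1 ratio)
n(HCl) consumed by analyte = 0.07661 − 7.109 × 10^-3 = 0.06950 mol
From the 1:2 ratio, n(CaO) = 1/2 × 0.06950 = 0.03475 mol
mass of CaO = 0.03475 × 56.08 = 1.949 g
% CaO = 1.949 / 2.695 × 100 = 72.31 %

72.31 %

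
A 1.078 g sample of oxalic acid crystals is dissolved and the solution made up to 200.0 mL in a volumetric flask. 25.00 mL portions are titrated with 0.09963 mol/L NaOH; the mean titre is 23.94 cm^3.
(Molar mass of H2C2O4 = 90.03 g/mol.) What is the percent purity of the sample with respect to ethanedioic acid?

79.68 %

H2C2O4 + 2 NaOH → Na2C2O4 + 2 H2O
n(NaOH) per titration = 0.02394 × 0.09963 = 2.385 × 10^-3 mol
From the 1:2 ratio, n(H2C2O4) in each aliquot = 1/2 × 2.385 × 10^-3 = 1.193 × 10^-3 mol
n(H2C2O4) in the whole flask = 1.193 × 10^-3 × 200.0/25.00 = 9.541 × 10^-3 mol
mass of H2C2O4 = 9.541 × 10^-3 × 90.03 = 0.8589 g
% H2C2O4 = 0.8589 / 1.078 × 100 = 79.68 %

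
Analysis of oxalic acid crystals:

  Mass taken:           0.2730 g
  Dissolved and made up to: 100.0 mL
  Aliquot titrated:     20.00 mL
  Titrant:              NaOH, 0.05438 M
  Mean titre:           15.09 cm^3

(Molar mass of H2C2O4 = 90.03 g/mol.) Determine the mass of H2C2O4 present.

0.1847 g

H2C2O4 + 2 NaOH → Na2C2O4 + 2 H2O
n(NaOH) per titration = 0.01509 × 0.05438 = 8.206 × 10^-4 mol
From the 1:2 ratio, n(H2C2O4) in each aliquot = 1/2 × 8.206 × 10^-4 = 4.103 × 10^-4 mol
n(H2C2O4) in the whole flask = 4.103 × 10^-4 × 100.0/20.00 = 2.051 × 10^-3 mol
mass of H2C2O4 = 2.051 × 10^-3 × 90.03 = 0.1847 g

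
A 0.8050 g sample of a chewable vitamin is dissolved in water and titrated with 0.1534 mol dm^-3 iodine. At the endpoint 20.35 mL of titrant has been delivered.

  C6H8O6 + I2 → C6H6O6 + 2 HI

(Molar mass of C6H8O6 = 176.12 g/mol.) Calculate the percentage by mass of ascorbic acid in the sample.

n(I2) = 0.02035 L × 0.1534 mol/L = 3.122 × 10^-3 mol
n(C6H8O6) = 3.122 × 10^-3 mol (1:1 ratio)
mass of C6H8O6 = 3.122 × 10^-3 × 176.12 g/mol = 0.5498 g
% C6H8O6 = 0.5498 / 0.8050 × 100 = 68.30 %

68.30 %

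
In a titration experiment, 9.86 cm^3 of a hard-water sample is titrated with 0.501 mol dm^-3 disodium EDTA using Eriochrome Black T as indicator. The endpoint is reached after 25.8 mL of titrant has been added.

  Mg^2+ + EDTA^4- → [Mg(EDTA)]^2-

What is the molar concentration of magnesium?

n(EDTA) = 0.0258 L × 0.501 mol/L = 0.0129 mol
n(Mg2+) = 0.0129 mol (1:1 mole ratio)
[Mg2+] = 0.0129 mol / 0.00986 L = 1.31 mol/L

1.31 mol/L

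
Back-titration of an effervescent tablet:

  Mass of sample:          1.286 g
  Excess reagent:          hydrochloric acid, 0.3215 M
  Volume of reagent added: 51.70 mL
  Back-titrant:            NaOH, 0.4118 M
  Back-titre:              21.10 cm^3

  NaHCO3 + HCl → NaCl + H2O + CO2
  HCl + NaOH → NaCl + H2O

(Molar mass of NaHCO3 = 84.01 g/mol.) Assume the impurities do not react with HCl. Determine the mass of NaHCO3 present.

n(HCl) added = 0.05170 × 0.3215 = 0.01662 mol
n(NaOH) used in back-titration = 0.02110 × 0.4118 = 8.689 × 10^-3 mol
n(HCl) left over = 8.689 × 10^-3 mol (1:1 ratio)
n(HCl) consumed by analyte = 0.01662 − 8.689 × 10^-3 = 7.933 × 10^-3 mol
n(NaHCO3) = 7.933 × 10^-3 mol (1:1 ratio)
mass of NaHCO3 = 7.933 × 10^-3 × 84.01 = 0.6664 g

0.6664 g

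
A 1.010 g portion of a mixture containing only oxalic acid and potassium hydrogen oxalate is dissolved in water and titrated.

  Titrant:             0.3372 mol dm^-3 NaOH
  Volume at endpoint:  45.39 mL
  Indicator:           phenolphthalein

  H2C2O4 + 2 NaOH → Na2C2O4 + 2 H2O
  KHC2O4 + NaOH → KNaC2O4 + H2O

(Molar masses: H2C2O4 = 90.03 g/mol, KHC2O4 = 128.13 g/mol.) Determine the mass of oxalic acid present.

0.5151 g

n(NaOH) = 0.04539 × 0.3372 = 0.01531 mol
Let x = n(H2C2O4), y = n(KHC2O4).
Titrant: 2x + 1y = 0.01531;  mass: 90.03x + 128.13y = 1.010
Solving, x = 5.722 × 10^-3 mol, y = 3.862 × 10^-3 mol
mass of H2C2O4 = 5.722 × 10^-3 × 90.03 = 0.5151 g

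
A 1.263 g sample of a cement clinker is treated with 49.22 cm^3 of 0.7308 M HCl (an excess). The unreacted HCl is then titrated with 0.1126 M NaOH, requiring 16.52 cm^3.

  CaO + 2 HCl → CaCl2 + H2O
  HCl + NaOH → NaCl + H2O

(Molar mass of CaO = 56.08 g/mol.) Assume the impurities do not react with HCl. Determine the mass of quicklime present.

0.9564 g

n(HCl) added = 0.04922 × 0.7308 = 0.03597 mol
n(NaOH) used in back-titration = 0.01652 × 0.1126 = 1.860 × 10^-3 mol
n(HCl) left over = 1.860 × 10^-3 mol (1:1 ratio)
n(HCl) consumed by analyte = 0.03597 − 1.860 × 10^-3 = 0.03411 mol
From the 1:2 ratio, n(CaO) = 1/2 × 0.03411 = 0.01705 mol
mass of CaO = 0.01705 × 56.08 = 0.9564 g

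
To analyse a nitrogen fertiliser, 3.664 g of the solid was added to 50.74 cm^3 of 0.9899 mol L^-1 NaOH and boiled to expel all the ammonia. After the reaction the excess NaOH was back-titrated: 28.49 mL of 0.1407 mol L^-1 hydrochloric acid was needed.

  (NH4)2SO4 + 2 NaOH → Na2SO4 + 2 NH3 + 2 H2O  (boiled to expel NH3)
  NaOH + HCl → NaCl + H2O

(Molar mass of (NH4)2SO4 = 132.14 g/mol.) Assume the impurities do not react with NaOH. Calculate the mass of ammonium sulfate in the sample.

3.054 g

n(NaOH) added = 0.05074 × 0.9899 = 0.05023 mol
n(HCl) used in back-titration = 0.02849 × 0.1407 = 4.009 × 10^-3 mol
n(NaOH) left over = 4.009 × 10^-3 mol (1:1 ratio)
n(NaOH) consumed by analyte = 0.05023 − 4.009 × 10^-3 = 0.04622 mol
From the 1:2 ratio, n((NH4)2SO4) = 1/2 × 0.04622 = 0.02311 mol
mass of (NH4)2SO4 = 0.02311 × 132.14 = 3.054 g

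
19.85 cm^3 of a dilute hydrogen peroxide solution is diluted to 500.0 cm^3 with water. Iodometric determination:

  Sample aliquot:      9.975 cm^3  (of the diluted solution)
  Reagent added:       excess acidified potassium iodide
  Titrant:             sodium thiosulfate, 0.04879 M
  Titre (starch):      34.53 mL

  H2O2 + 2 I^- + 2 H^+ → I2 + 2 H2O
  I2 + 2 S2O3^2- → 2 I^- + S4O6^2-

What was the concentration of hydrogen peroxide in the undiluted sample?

2.127 M

n(S2O3^2-) = 0.03453 × 0.04879 = 1.685 × 10^-3 mol
n(I2) = n(S2O3^2-)/2 = 8.424 × 10^-4 mol
n(H2O2) in the aliquot = 8.424 × 10^-4 mol (1:1 ratio)
[H2O2]_dilute = 8.424 × 10^-4 / 0.009975 = 0.08445 mol/L
[H2O2]_original = 0.08445 × 500.0/19.85 = 2.127 mol/L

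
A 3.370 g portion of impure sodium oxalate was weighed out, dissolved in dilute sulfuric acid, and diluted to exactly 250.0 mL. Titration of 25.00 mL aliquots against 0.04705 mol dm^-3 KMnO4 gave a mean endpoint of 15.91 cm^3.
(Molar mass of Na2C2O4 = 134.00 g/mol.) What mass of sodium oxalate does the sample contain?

2 MnO4^- + 5 C2O4^2- + 16 H^+ → 2 Mn^2+ + 10 CO2 + 8 H2O
n(KMnO4) per titration = 0.01591 × 0.04705 = 7.486 × 10^-4 mol
From the 5:2 ratio, n(Na2C2O4) in each aliquot = 5/2 × 7.486 × 10^-4 = 1.871 × 10^-3 mol
n(Na2C2O4) in the whole flask = 1.871 × 10^-3 × 250.0/25.00 = 0.01871 mol
mass of Na2C2O4 = 0.01871 × 134.00 = 2.508 g

2.508 g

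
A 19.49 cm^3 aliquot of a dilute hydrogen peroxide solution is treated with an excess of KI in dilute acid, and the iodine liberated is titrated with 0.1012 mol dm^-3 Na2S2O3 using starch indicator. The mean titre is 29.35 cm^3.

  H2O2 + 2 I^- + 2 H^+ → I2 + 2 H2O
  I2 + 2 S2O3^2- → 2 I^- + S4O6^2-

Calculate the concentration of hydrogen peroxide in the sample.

n(S2O3^2-) = 0.02935 × 0.1012 = 2.970 × 10^-3 mol
n(I2) = n(S2O3^2-)/2 = 1.485 × 10^-3 mol
n(H2O2) in the aliquot = 1.485 × 10^-3 mol (1:1 ratio)
[H2O2] = 1.485 × 10^-3 / 0.01949 = 0.07620 mol/L

0.07620 mol/L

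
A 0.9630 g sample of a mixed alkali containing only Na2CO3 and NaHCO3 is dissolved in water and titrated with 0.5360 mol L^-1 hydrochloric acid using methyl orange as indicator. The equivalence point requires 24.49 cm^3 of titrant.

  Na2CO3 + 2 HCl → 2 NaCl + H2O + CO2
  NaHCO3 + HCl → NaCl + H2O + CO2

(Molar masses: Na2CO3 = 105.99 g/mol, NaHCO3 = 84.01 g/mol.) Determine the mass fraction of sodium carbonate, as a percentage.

n(HCl) = 0.02449 × 0.5360 = 0.01313 mol
Let x = n(Na2CO3), y = n(NaHCO3).
Titrant: 2x + 1y = 0.01313;  mass: 105.99x + 84.01y = 0.9630
Solving, x = 2.253 × 10^-3 mol, y = 8.620 × 10^-3 mol
mass of Na2CO3 = 2.253 × 10^-3 × 105.99 = 0.2388 g
% Na2CO3 = 0.2388 / 0.9630 × 100 = 24.80 %

24.80 %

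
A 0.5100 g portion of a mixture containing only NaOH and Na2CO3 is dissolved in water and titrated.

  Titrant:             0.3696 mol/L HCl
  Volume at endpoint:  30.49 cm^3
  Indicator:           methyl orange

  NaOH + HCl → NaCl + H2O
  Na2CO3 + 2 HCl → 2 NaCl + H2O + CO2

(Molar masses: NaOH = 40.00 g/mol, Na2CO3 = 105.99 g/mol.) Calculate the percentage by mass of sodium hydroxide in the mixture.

52.63 %

n(HCl) = 0.03049 × 0.3696 = 0.01127 mol
Let x = n(NaOH), y = n(Na2CO3).
Titrant: 1x + 2y = 0.01127;  mass: 40.00x + 105.99y = 0.5100
Solving, x = 6.711 × 10^-3 mol, y = 2.279 × 10^-3 mol
mass of NaOH = 6.711 × 10^-3 × 40.00 = 0.2684 g
% NaOH = 0.2684 / 0.5100 × 100 = 52.63 %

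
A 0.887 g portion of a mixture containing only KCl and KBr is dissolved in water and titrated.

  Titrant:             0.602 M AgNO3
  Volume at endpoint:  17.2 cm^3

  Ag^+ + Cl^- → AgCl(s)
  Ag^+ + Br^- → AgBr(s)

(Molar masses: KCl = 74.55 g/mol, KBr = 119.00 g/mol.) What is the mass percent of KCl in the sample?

65.3 %

n(AgNO3) = 0.0172 × 0.602 = 0.0104 mol
Let x = n(KCl), y = n(KBr).
Titrant: 1x + 1y = 0.0104;  mass: 74.55x + 119.00y = 0.887
Solving, x = 7.77 × 10^-3 mol, y = 2.59 × 10^-3 mol
mass of KCl = 7.77 × 10^-3 × 74.55 = 0.579 g
% KCl = 0.579 / 0.887 × 100 = 65.3 %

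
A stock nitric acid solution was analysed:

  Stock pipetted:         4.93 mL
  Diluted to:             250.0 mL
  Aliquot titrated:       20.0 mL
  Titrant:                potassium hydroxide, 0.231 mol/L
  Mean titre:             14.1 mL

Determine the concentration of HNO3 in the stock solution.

8.26 mol/L

HNO3 + KOH → KNO3 + H2O
n(KOH) = 0.0141 × 0.231 = 3.26 × 10^-3 mol
n(HNO3) in the aliquot = 3.26 × 10^-3 mol (1:1 ratio)
[HNO3]_dilute = 3.26 × 10^-3 / 0.0200 = 0.163 mol/L
Dilution factor = 250.0 / 4.93 = 50.71
[HNO3]_stock = 0.163 × 50.71 = 8.26 mol/L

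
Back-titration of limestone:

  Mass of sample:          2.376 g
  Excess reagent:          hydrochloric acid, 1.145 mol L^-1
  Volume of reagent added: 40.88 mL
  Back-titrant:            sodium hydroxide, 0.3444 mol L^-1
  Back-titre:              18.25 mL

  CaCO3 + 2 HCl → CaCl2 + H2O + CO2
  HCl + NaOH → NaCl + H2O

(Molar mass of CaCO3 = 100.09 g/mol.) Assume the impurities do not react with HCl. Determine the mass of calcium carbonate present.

n(HCl) added = 0.04088 × 1.145 = 0.04681 mol
n(NaOH) used in back-titration = 0.01825 × 0.3444 = 6.285 × 10^-3 mol
n(HCl) left over = 6.285 × 10^-3 mol (1:1 ratio)
n(HCl) consumed by analyte = 0.04681 − 6.285 × 10^-3 = 0.04052 mol
From the 1:2 ratio, n(CaCO3) = 1/2 × 0.04052 = 0.02026 mol
mass of CaCO3 = 0.02026 × 100.09 = 2.028 g

2.028 g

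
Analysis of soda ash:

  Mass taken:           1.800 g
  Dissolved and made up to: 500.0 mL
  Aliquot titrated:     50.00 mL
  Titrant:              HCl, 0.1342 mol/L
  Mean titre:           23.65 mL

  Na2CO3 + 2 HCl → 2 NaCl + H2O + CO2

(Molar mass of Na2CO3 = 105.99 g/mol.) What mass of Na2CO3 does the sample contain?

n(HCl) per titration = 0.02365 × 0.1342 = 3.174 × 10^-3 mol
From the 1:2 ratio, n(Na2CO3) in each aliquot = 1/2 × 3.174 × 10^-3 = 1.587 × 10^-3 mol
n(Na2CO3) in the whole flask = 1.587 × 10^-3 × 500.0/50.00 = 0.01587 mol
mass of Na2CO3 = 0.01587 × 105.99 = 1.682 g

1.682 g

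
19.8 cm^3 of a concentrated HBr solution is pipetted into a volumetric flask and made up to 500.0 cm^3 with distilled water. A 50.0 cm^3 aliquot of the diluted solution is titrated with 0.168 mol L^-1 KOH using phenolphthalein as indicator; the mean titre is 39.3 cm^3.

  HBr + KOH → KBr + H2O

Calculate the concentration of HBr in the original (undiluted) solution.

n(KOH) = 0.0393 × 0.168 = 6.60 × 10^-3 mol
n(HBr) in the aliquot = 6.60 × 10^-3 mol (1:1 ratio)
[HBr]_dilute = 6.60 × 10^-3 / 0.0500 = 0.132 mol/L
Dilution factor = 500.0 / 19.8 = 25.25
[HBr]_stock = 0.132 × 25.25 = 3.33 mol/L

3.33 mol/L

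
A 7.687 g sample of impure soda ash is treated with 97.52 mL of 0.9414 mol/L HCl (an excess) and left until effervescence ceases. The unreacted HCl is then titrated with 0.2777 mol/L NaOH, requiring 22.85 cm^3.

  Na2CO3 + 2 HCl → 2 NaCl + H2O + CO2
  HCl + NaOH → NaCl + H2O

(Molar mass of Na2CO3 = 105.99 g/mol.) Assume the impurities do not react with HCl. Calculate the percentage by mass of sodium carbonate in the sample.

58.92 %

n(HCl) added = 0.09752 × 0.9414 = 0.09181 mol
n(NaOH) used in back-titration = 0.02285 × 0.2777 = 6.345 × 10^-3 mol
n(HCl) left over = 6.345 × 10^-3 mol (1:1 ratio)
n(HCl) consumed by analyte = 0.09181 − 6.345 × 10^-3 = 0.08546 mol
From the 1:2 ratio, n(Na2CO3) = 1/2 × 0.08546 = 0.04273 mol
mass of Na2CO3 = 0.04273 × 105.99 = 4.529 g
% Na2CO3 = 4.529 / 7.687 × 100 = 58.92 %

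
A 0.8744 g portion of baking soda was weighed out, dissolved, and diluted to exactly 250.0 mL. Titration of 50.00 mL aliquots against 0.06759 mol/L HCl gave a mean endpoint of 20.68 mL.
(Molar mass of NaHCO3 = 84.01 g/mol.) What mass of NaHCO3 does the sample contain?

0.5871 g

NaHCO3 + HCl → NaCl + H2O + CO2
n(HCl) per titration = 0.02068 × 0.06759 = 1.398 × 10^-3 mol
n(NaHCO3) in each aliquot = 1.398 × 10^-3 mol (1:1 ratio)
n(NaHCO3) in the whole flask = 1.398 × 10^-3 × 250.0/50.00 = 6.989 × 10^-3 mol
mass of NaHCO3 = 6.989 × 10^-3 × 84.01 = 0.5871 g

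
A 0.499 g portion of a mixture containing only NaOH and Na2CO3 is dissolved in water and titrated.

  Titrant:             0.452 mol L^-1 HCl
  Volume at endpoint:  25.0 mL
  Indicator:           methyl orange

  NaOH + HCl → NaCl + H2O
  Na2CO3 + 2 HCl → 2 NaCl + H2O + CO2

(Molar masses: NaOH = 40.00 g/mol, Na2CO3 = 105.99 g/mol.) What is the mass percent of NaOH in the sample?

61.6 %

n(HCl) = 0.0250 × 0.452 = 0.0113 mol
Let x = n(NaOH), y = n(Na2CO3).
Titrant: 1x + 2y = 0.0113;  mass: 40.00x + 105.99y = 0.499
Solving, x = 7.68 × 10^-3 mol, y = 1.81 × 10^-3 mol
mass of NaOH = 7.68 × 10^-3 × 40.00 = 0.307 g
% NaOH = 0.307 / 0.499 × 100 = 61.6 %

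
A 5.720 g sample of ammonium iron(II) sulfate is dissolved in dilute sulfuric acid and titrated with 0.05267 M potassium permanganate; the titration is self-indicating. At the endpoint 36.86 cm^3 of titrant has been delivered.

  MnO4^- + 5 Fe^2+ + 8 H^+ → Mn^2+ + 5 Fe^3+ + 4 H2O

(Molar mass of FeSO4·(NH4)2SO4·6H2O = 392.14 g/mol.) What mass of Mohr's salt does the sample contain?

3.807 g

n(KMnO4) = 0.03686 L × 0.05267 mol/L = 1.941 × 10^-3 mol
From the 5:1 ratio, n(FeSO4·(NH4)2SO4·6H2O) = 5/1 × 1.941 × 10^-3 = 9.707 × 10^-3 mol
mass of FeSO4·(NH4)2SO4·6H2O = 9.707 × 10^-3 × 392.14 g/mol = 3.807 g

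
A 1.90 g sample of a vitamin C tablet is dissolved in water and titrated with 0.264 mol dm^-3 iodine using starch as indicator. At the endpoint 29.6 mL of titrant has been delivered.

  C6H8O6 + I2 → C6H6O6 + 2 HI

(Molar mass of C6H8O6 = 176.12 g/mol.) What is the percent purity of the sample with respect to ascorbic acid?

72.4 %

n(I2) = 0.0296 L × 0.264 mol/L = 7.81 × 10^-3 mol
n(C6H8O6) = 7.81 × 10^-3 mol (1:1 ratio)
mass of C6H8O6 = 7.81 × 10^-3 × 176.12 g/mol = 1.38 g
% C6H8O6 = 1.38 / 1.90 × 100 = 72.4 %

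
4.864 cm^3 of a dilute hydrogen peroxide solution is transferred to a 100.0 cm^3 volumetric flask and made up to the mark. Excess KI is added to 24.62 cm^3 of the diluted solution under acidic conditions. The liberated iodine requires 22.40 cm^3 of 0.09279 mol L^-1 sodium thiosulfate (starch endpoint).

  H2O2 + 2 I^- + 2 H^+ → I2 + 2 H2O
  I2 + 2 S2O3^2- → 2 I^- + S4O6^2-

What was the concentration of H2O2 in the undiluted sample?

0.8678 mol/L

n(S2O3^2-) = 0.02240 × 0.09279 = 2.078 × 10^-3 mol
n(I2) = n(S2O3^2-)/2 = 1.039 × 10^-3 mol
n(H2O2) in the aliquot = 1.039 × 10^-3 mol (1:1 ratio)
[H2O2]_dilute = 1.039 × 10^-3 / 0.02462 = 0.04221 mol/L
[H2O2]_original = 0.04221 × 100.0/4.864 = 0.8678 mol/L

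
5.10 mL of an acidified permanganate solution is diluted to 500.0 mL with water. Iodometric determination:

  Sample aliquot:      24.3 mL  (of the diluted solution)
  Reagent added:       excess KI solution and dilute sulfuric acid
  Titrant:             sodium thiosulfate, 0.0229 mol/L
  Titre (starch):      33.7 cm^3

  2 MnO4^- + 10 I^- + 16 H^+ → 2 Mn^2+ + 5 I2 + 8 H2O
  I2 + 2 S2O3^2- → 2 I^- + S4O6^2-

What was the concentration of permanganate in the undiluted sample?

n(S2O3^2-) = 0.0337 × 0.0229 = 7.72 × 10^-4 mol
n(I2) = n(S2O3^2-)/2 = 3.86 × 10^-4 mol
From the 2:5 ratio, n(MnO4^-) in the aliquot = 2/5 × 3.86 × 10^-4 = 1.54 × 10^-4 mol
[MnO4^-]_dilute = 1.54 × 10^-4 / 0.0243 = 0.00635 mol/L
[MnO4^-]_original = 0.00635 × 500.0/5.10 = 0.623 mol/L

0.623 mol/L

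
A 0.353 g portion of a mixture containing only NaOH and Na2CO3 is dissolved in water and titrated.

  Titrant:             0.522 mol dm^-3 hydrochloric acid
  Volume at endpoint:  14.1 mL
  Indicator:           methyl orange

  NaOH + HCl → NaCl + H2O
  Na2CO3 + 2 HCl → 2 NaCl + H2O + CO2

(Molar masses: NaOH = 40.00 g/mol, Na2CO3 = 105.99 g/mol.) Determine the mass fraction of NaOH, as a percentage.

n(HCl) = 0.0141 × 0.522 = 7.36 × 10^-3 mol
Let x = n(NaOH), y = n(Na2CO3).
Titrant: 1x + 2y = 7.36 × 10^-3;  mass: 40.00x + 105.99y = 0.353
Solving, x = 2.85 × 10^-3 mol, y = 2.25 × 10^-3 mol
mass of NaOH = 2.85 × 10^-3 × 40.00 = 0.114 g
% NaOH = 0.114 / 0.353 × 100 = 32.3 %

32.3 %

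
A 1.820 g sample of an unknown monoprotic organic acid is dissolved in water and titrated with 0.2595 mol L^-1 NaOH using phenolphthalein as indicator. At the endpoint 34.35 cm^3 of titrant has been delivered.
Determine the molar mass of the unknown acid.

n(NaOH) = 0.03435 L × 0.2595 mol/L = 8.914 × 10^-3 mol
n(HA) = 8.914 × 10^-3 mol (1:1 ratio)
M = m / n = 1.820 g / 8.914 × 10^-3 mol = 204.2 g/mol

204.2 g/mol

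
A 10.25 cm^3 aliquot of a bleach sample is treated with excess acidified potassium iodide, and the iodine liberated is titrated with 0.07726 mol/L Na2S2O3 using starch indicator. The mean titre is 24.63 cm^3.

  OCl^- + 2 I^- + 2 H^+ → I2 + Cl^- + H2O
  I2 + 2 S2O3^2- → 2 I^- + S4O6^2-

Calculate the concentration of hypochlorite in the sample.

n(S2O3^2-) = 0.02463 × 0.07726 = 1.903 × 10^-3 mol
n(I2) = n(S2O3^2-)/2 = 9.515 × 10^-4 mol
n(OCl^-) in the aliquot = 9.515 × 10^-4 mol (1:1 ratio)
[OCl^-] = 9.515 × 10^-4 / 0.01025 = 0.09283 mol/L

0.09283 mol/L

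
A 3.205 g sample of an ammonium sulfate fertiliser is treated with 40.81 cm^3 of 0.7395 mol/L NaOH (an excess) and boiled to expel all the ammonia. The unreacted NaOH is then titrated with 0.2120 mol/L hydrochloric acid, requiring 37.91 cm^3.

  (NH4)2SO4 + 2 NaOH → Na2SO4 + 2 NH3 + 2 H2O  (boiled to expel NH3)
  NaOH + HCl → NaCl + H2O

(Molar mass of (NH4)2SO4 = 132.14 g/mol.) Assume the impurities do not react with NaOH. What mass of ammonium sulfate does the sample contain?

n(NaOH) added = 0.04081 × 0.7395 = 0.03018 mol
n(HCl) used in back-titration = 0.03791 × 0.2120 = 8.037 × 10^-3 mol
n(NaOH) left over = 8.037 × 10^-3 mol (1:1 ratio)
n(NaOH) consumed by analyte = 0.03018 − 8.037 × 10^-3 = 0.02214 mol
From the 1:2 ratio, n((NH4)2SO4) = 1/2 × 0.02214 = 0.01107 mol
mass of (NH4)2SO4 = 0.01107 × 132.14 = 1.463 g

1.463 g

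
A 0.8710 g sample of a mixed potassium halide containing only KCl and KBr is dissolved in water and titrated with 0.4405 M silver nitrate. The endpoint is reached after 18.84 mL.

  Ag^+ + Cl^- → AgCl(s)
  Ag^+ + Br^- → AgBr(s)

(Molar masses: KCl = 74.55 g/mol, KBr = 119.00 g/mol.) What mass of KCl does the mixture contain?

n(AgNO3) = 0.01884 × 0.4405 = 8.299 × 10^-3 mol
Let x = n(KCl), y = n(KBr).
Titrant: 1x + 1y = 8.299 × 10^-3;  mass: 74.55x + 119.00y = 0.8710
Solving, x = 2.623 × 10^-3 mol, y = 5.676 × 10^-3 mol
mass of KCl = 2.623 × 10^-3 × 74.55 = 0.1955 g

0.1955 g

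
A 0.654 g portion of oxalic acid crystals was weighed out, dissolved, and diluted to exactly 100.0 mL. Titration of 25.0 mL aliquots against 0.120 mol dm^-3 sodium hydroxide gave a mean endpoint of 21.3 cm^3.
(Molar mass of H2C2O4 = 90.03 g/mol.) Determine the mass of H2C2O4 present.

0.460 g

H2C2O4 + 2 NaOH → Na2C2O4 + 2 H2O
n(NaOH) per titration = 0.0213 × 0.120 = 2.56 × 10^-3 mol
From the 1:2 ratio, n(H2C2O4) in each aliquot = 1/2 × 2.56 × 10^-3 = 1.28 × 10^-3 mol
n(H2C2O4) in the whole flask = 1.28 × 10^-3 × 100.0/25.0 = 5.11 × 10^-3 mol
mass of H2C2O4 = 5.11 × 10^-3 × 90.03 = 0.460 g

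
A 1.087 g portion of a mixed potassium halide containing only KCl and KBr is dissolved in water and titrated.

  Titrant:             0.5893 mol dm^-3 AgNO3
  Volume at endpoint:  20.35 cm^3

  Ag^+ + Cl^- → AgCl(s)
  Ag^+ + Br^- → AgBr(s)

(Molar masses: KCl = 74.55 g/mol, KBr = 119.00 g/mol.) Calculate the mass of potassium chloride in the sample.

0.5704 g

n(AgNO3) = 0.02035 × 0.5893 = 0.01199 mol
Let x = n(KCl), y = n(KBr).
Titrant: 1x + 1y = 0.01199;  mass: 74.55x + 119.00y = 1.087
Solving, x = 7.651 × 10^-3 mol, y = 4.341 × 10^-3 mol
mass of KCl = 7.651 × 10^-3 × 74.55 = 0.5704 g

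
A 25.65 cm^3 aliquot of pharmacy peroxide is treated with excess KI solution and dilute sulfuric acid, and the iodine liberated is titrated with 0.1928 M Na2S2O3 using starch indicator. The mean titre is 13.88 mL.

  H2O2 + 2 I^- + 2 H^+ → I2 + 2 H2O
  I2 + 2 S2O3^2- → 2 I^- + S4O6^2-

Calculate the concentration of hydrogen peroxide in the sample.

0.05216 M

n(S2O3^2-) = 0.01388 × 0.1928 = 2.676 × 10^-3 mol
n(I2) = n(S2O3^2-)/2 = 1.338 × 10^-3 mol
n(H2O2) in the aliquot = 1.338 × 10^-3 mol (1:1 ratio)
[H2O2] = 1.338 × 10^-3 / 0.02565 = 0.05216 mol/L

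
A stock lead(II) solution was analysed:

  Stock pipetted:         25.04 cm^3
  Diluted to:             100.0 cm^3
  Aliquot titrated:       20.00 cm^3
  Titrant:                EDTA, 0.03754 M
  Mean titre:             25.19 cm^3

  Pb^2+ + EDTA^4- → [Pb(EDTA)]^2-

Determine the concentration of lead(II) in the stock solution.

n(EDTA) = 0.02519 × 0.03754 = 9.456 × 10^-4 mol
n(Pb2+) in the aliquot = 9.456 × 10^-4 mol (1:1 ratio)
[Pb2+]_dilute = 9.456 × 10^-4 / 0.02000 = 0.04728 mol/L
Dilution factor = 100.0 / 25.04 = 3.994
[Pb2+]_stock = 0.04728 × 3.994 = 0.1888 mol/L

0.1888 M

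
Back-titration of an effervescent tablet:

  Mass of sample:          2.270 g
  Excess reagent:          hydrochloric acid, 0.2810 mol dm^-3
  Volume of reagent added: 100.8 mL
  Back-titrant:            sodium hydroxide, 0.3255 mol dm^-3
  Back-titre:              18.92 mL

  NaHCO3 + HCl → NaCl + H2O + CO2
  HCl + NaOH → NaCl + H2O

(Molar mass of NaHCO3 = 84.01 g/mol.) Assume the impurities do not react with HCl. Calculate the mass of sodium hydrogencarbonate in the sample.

n(HCl) added = 0.1008 × 0.2810 = 0.02832 mol
n(NaOH) used in back-titration = 0.01892 × 0.3255 = 6.158 × 10^-3 mol
n(HCl) left over = 6.158 × 10^-3 mol (1:1 ratio)
n(HCl) consumed by analyte = 0.02832 − 6.158 × 10^-3 = 0.02217 mol
n(NaHCO3) = 0.02217 mol (1:1 ratio)
mass of NaHCO3 = 0.02217 × 84.01 = 1.862 g

1.862 g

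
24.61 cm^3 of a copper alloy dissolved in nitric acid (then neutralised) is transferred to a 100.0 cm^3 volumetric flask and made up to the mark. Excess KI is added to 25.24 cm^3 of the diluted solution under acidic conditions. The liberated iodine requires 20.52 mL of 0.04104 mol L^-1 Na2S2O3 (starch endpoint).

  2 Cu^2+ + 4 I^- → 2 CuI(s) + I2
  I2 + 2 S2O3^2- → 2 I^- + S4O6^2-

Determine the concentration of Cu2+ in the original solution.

0.1356 mol/L

n(S2O3^2-) = 0.02052 × 0.04104 = 8.421 × 10^-4 mol
n(I2) = n(S2O3^2-)/2 = 4.211 × 10^-4 mol
From the 2:1 ratio, n(Cu2+) in the aliquot = 2/1 × 4.211 × 10^-4 = 8.421 × 10^-4 mol
[Cu2+]_dilute = 8.421 × 10^-4 / 0.02524 = 0.03337 mol/L
[Cu2+]_original = 0.03337 × 100.0/24.61 = 0.1356 mol/L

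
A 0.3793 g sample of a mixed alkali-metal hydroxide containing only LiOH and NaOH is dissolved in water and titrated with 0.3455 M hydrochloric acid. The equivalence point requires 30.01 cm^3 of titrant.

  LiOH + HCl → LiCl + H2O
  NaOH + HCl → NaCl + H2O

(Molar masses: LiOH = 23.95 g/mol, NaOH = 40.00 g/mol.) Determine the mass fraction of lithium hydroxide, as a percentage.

n(HCl) = 0.03001 × 0.3455 = 0.01037 mol
Let x = n(LiOH), y = n(NaOH).
Titrant: 1x + 1y = 0.01037;  mass: 23.95x + 40.00y = 0.3793
Solving, x = 2.208 × 10^-3 mol, y = 8.160 × 10^-3 mol
mass of LiOH = 2.208 × 10^-3 × 23.95 = 0.05288 g
% LiOH = 0.05288 / 0.3793 × 100 = 13.94 %

13.94 %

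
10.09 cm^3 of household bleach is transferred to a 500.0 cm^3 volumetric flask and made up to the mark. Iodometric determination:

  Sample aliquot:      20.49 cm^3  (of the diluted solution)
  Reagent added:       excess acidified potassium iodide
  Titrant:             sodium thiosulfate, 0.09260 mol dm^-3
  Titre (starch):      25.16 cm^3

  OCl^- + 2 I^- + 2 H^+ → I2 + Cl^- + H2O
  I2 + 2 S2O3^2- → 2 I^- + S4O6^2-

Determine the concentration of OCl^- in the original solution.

2.817 mol/L

n(S2O3^2-) = 0.02516 × 0.09260 = 2.330 × 10^-3 mol
n(I2) = n(S2O3^2-)/2 = 1.165 × 10^-3 mol
n(OCl^-) in the aliquot = 1.165 × 10^-3 mol (1:1 ratio)
[OCl^-]_dilute = 1.165 × 10^-3 / 0.02049 = 0.05685 mol/L
[OCl^-]_original = 0.05685 × 500.0/10.09 = 2.817 mol/L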